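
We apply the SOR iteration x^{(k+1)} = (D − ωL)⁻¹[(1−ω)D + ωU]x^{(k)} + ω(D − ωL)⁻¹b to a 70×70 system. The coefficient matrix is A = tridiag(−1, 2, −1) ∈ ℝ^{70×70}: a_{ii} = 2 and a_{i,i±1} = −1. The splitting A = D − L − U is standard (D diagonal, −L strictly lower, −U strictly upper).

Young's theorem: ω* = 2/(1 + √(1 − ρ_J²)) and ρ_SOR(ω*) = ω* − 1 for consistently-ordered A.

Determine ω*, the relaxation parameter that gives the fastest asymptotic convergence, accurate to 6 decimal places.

[ρ_J] n=70: ρ(B_J) = cos(π/(n+1)) = cos(π/71) = 0.999021.
√(1−ρ_J²) = |sin(π/71)| = 0.0442333
ω* = 2 / (1 + 0.0442333) = 2 / 1.0442333 ≈ 1.915281.
and ρ(B_{ω*}) = 1.915281 − 1 = 0.915281.

ω* = 1.915281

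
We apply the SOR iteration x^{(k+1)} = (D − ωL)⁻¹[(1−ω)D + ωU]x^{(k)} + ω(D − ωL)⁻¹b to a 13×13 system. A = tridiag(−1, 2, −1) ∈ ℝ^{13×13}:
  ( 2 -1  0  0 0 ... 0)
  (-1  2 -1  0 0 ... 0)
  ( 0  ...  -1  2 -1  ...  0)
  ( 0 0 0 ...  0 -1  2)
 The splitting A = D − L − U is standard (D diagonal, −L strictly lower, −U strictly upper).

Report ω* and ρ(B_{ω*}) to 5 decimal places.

ω* = 1.63596, ρ_SOR = 0.63596

With n=13, ρ(Jacobi) = cos(π/14) = 0.97493.
1 − cos²(π/14) = sin²(π/14) ⇒ √(1−ρ_J²) = sin(π/14) = 0.222521.
ω* = 2 / (1 + 0.222521) = 2 / 1.222521 ≈ 1.63596.
and ρ(B_{ω*}) = 1.63596 − 1 = 0.63596.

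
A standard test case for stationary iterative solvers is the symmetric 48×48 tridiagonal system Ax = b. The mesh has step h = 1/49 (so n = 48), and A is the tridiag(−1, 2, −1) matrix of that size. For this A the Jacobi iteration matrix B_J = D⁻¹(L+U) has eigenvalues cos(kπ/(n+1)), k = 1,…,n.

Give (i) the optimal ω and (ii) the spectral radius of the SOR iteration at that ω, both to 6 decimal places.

ρ_J = max_k |cos(kπ/49)| = cos(π/49) = 0.997945
√(1−ρ_J²) = |sin(π/49)| = 0.0640702
So ω* = 2/1.0640702 = 1.879575 (Young).
ρ(B_{ω*}) = ω*−1 = 0.879575

ω* = 1.879575, ρ_SOR = 0.879575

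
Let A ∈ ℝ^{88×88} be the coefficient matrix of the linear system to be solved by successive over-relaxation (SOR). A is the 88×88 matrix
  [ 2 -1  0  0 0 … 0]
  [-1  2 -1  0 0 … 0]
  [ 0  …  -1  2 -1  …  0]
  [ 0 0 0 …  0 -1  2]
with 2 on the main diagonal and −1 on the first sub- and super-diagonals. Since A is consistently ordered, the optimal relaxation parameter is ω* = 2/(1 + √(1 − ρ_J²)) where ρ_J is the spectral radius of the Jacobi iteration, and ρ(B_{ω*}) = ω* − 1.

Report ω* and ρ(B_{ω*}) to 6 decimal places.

[ρ_J] n=88: ρ(B_J) = cos(π/(n+1)) = cos(π/89) = 0.999377.
√(1−ρ_J²) = |sin(π/89)| = 0.0352915
ω* = 2/(1 + 0.0352915) = 2/1.0352915 = 1.931823.
[ρ_SOR] ω* − 1 = 0.931823.

ω* = 1.931823, ρ_SOR = 0.931823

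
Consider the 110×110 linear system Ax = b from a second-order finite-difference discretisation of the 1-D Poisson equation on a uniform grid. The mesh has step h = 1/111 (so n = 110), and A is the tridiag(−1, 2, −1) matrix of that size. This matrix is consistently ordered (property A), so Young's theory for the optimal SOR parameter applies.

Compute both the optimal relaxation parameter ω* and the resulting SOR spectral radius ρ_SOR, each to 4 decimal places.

ω* = 1.9450, ρ_SOR = 0.9450

[ρ_J] n=110: ρ(B_J) = cos(π/(n+1)) = cos(π/111) = 0.9996.
√(1−ρ_J²) = |sin(π/111)| = 0.02830
Then 2/(1+√(1−ρ_J²)) = 2/(1+0.02830); ω* = 2/1.02830 = 1.9450.
ρ_SOR = ω* − 1 ≈ 0.9450.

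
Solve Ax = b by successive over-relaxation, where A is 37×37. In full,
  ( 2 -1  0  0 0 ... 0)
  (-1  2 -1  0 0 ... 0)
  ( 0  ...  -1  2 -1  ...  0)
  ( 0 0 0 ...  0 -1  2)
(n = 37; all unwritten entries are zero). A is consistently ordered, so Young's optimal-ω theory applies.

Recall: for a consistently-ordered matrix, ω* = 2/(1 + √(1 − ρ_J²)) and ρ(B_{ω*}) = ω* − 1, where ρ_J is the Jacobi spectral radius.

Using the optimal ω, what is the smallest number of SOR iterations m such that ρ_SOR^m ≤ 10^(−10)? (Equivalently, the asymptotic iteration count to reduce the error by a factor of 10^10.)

m = 140

B_J for the 37×37 system has eigenvalues cos(kπ/38); ρ_J = cos(π/38) = 0.9965845.
root = sin(π/38) = 0.0825793  (since 1−cos² = sin²).
Young: ω* = 2/(1+√(1−ρ_J²)) = 2/(1+0.0825793) = 2/1.0825793 = 1.8474397.
Hence ρ(B_{ω*}) = 1.8474397 − 1 = 0.8474397.
10·ln10 = 23.0259; −ln(0.8474397) = 0.165536; m = ⌈23.0259/0.165536⌉ = ⌈139.099⌉ = 140.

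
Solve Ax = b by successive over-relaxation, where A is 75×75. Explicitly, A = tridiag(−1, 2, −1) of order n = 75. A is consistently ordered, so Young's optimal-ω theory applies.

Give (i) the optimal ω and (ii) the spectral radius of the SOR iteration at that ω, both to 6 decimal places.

ω* = 1.920630, ρ_SOR = 0.920630

½·tridiag(1,0,1) at n=75: λ_k = cos(kπ/76); max |λ| at k=1 ⇒ ρ_J = cos(π/76) ≈ 0.999146.
√(1−ρ_J²) simplifies to sin(π/76) = 0.0413250.
So ω* = 2/1.0413250 = 1.920630 (Young).
and ρ(B_{ω*}) = 1.920630 − 1 = 0.920630.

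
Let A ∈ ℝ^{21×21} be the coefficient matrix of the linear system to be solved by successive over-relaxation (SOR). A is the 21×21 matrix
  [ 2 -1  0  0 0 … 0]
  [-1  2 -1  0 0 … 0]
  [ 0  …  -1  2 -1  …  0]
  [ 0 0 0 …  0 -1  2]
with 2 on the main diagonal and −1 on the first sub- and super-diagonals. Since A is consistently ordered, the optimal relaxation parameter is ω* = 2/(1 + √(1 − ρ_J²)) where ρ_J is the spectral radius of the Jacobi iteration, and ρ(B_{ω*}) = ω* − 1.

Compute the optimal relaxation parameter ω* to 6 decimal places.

ω* = 1.750831

spectrum of D⁻¹(L+U) = {cos(kπ/22) : 1≤k≤21}; ρ_J = cos(π/22) = 0.989821.
1 − cos²(π/22) = sin²(π/22) ⇒ √(1−ρ_J²) = sin(π/22) = 0.1423148.
[ω*] 2 ÷ (1 + 0.1423148) = 2 ÷ 1.1423148 = 1.750831.
At ω = 1.750831 every |λ(B_ω)| = ω−1, so ρ_SOR = 0.750831.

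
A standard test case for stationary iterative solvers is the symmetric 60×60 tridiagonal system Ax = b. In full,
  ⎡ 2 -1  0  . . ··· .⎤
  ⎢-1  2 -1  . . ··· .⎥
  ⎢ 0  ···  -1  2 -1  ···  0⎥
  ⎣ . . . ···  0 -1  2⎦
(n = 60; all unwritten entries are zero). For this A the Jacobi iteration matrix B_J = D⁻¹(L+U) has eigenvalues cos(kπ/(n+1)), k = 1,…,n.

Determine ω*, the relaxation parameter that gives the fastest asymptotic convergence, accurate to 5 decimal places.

B_J for the 60×60 system has eigenvalues cos(kπ/61); ρ_J = cos(π/61) = 0.99867.
root = sin(π/61) = 0.051479  (since 1−cos² = sin²).
ω* = 2 / (1 + 0.051479) = 2 / 1.051479 ≈ 1.90208.
ρ_SOR = ω* − 1 ≈ 0.90208.

ω* = 1.90208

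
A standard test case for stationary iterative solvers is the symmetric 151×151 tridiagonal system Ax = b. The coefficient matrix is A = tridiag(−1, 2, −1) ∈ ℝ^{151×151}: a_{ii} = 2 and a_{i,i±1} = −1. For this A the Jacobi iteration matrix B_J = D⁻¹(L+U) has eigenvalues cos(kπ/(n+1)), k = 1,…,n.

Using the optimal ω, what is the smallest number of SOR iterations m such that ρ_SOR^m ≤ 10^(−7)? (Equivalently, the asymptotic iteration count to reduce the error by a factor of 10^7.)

[ρ_J] n=151: ρ(B_J) = cos(π/(n+1)) = cos(π/152) = 0.9997864.
root = sin(π/152) = 0.0206669  (since 1−cos² = sin²).
Young: ω* = 2/(1+√(1−ρ_J²)) = 2/(1+0.0206669) = 2/1.0206669 = 1.9595031.
ρ_SOR = ω* − 1 = 1.9595031 − 1 = 0.9595031.
(0.9595031)^m ≤ 10^{−7}  ⇒  m·ln(0.9595031) ≤ −7·ln10  ⇒  m ≥ 389.894  ⇒  m = 390

m = 390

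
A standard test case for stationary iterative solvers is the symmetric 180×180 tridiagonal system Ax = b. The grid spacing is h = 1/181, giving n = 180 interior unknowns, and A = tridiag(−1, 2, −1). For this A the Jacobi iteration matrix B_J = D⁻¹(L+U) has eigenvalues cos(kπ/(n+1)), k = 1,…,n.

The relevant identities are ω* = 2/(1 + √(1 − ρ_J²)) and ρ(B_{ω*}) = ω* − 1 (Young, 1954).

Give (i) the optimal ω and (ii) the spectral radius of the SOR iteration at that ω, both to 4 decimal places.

ω* = 1.9659, ρ_SOR = 0.9659

With n=180, ρ(Jacobi) = cos(π/181) = 0.9998.
root = sin(π/181) = 0.01736  (since 1−cos² = sin²).
[ω*] 2 ÷ (1 + 0.01736) = 2 ÷ 1.01736 = 1.9659.
At ω = 1.9659 every |λ(B_ω)| = ω−1, so ρ_SOR = 0.9659.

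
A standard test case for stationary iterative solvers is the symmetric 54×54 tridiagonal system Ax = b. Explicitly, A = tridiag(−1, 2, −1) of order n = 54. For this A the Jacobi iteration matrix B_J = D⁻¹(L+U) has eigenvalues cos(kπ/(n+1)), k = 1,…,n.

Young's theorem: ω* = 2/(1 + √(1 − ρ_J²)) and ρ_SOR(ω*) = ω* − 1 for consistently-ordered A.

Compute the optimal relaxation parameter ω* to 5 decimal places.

ω* = 1.89199

n=54: λ(B_J) = 1 − λ(A)/2 = cos(kπ/55); k=1 gives ρ_J = 0.99837.
1 − cos²(π/55) = sin²(π/55) ⇒ √(1−ρ_J²) = sin(π/55) = 0.057089.
Then 2/(1+√(1−ρ_J²)) = 2/(1+0.057089); ω* = 2/1.057089 = 1.89199.
[ρ_SOR] ω* − 1 = 0.89199.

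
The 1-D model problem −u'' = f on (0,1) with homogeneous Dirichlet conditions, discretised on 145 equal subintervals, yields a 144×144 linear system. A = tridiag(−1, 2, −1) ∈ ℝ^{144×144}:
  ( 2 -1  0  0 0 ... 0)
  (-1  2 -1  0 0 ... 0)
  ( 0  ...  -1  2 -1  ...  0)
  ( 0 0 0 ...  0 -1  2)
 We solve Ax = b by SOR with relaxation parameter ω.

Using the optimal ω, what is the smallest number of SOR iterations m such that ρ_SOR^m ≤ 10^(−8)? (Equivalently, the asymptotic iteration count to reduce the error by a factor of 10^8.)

m = 426

spectrum of D⁻¹(L+U) = {cos(kπ/145) : 1≤k≤144}; ρ_J = cos(π/145) = 0.9997653.
√(1 − cos²(π/145)) = sin(π/145) ≈ 0.0216645.
ω* = 2/(1 + 0.0216645) = 2/1.0216645 = 1.9575898.
ρ_SOR = ω* − 1 ≈ 0.9575898.
Need (0.9575898)^m ≤ 10^(−8): m ≥ 8·ln10/|ln 0.9575898| = 18.4207/0.0433358 = 425.069 ⇒ m = 426.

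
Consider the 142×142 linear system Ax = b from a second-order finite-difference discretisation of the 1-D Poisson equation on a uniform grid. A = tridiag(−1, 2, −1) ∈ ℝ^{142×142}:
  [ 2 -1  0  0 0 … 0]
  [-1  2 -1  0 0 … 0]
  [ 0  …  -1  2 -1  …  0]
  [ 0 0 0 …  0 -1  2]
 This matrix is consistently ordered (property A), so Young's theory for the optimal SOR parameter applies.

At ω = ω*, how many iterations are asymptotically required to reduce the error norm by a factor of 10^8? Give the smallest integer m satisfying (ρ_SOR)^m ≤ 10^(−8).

B_J for the 142×142 system has eigenvalues cos(kπ/143); ρ_J = cos(π/143) = 0.9997587.
root = sin(π/143) = 0.0219674  (since 1−cos² = sin²).
ω* = 2/(1 + 0.0219674) = 2/1.0219674 = 1.9570096.
ρ(B_{ω*}) = ω*−1 = 0.9570096
m ≥ 8·ln10 / (−ln 0.9570096) = 419.206; smallest integer m = 420.

m = 420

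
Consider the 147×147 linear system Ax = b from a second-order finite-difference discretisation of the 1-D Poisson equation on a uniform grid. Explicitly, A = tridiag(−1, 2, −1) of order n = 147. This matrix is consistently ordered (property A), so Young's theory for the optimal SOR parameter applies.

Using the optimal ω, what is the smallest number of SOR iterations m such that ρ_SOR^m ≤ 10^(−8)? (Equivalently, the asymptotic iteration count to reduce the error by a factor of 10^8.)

With n=147, ρ(Jacobi) = cos(π/148) = 0.9997747.
√(1−ρ_J²) = |sin(π/148)| = 0.0212254
ω* = 2 / (1 + 0.0212254) = 2 / 1.0212254 ≈ 1.9584315.
At ω = 1.9584315 every |λ(B_ω)| = ω−1, so ρ_SOR = 0.9584315.
ρ_SOR^m ≤ 10^(−8) ⇔ m ≥ 8·ln10/(−ln 0.9584315) = 18.4207/0.0424572 = 433.865; m = ⌈433.865⌉ = 434.

m = 434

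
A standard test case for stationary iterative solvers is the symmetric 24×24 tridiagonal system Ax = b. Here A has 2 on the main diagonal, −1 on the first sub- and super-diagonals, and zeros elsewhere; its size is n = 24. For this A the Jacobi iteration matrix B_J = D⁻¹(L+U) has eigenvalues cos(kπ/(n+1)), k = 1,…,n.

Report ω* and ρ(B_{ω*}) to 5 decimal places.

[ρ_J] n=24: ρ(B_J) = cos(π/(n+1)) = cos(π/25) = 0.99211.
√(1 − cos²(π/25)) = sin(π/25) ≈ 0.125333.
ω* = 2/(1+0.125333) = 1.77725
Hence ρ(B_{ω*}) = 1.77725 − 1 = 0.77725.

ω* = 1.77725, ρ_SOR = 0.77725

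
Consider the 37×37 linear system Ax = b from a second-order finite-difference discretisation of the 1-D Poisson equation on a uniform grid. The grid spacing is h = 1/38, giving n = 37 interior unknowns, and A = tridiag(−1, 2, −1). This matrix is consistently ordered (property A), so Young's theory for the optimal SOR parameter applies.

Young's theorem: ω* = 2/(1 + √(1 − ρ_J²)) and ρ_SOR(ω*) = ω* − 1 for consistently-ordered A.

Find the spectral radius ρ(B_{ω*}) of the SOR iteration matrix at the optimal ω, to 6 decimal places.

n=37: λ(B_J) = 1 − λ(A)/2 = cos(kπ/38); k=1 gives ρ_J = 0.996584.
√(1 − cos²(π/38)) = sin(π/38) ≈ 0.0825793.
Then 2/(1+√(1−ρ_J²)) = 2/(1+0.0825793); ω* = 2/1.0825793 = 1.847440.
[ρ_SOR] ω* − 1 = 0.847440.

ρ_SOR = 0.847440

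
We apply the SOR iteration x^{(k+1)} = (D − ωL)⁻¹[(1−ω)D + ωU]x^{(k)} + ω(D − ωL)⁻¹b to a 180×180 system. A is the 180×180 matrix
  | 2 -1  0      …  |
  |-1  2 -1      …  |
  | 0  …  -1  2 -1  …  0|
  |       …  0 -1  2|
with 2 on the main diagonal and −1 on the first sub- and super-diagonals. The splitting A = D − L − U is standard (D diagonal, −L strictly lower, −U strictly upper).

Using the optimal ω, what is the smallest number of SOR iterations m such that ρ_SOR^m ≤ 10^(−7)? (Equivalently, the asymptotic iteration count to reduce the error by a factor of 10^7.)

[ρ_J] n=180: ρ(B_J) = cos(π/(n+1)) = cos(π/181) = 0.9998494.
√(1−ρ_J²) simplifies to sin(π/181) = 0.0173560.
Young: ω* = 2/(1+√(1−ρ_J²)) = 2/(1+0.0173560) = 2/1.0173560 = 1.9658802.
At ω = 1.9658802 every |λ(B_ω)| = ω−1, so ρ_SOR = 0.9658802.
Need (0.9658802)^m ≤ 10^(−7): m ≥ 7·ln10/|ln 0.9658802| = 16.1181/0.0347155 = 464.291 ⇒ m = 465.

m = 465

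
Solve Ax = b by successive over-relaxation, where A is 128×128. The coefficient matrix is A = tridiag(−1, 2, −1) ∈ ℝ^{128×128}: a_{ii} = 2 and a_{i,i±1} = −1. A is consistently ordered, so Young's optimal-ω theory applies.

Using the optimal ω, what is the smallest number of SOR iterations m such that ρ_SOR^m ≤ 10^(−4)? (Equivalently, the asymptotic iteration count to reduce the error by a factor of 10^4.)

m = 190

[ρ_J] n=128: ρ(B_J) = cos(π/(n+1)) = cos(π/129) = 0.9997035.
1 − cos²(π/129) = sin²(π/129) ⇒ √(1−ρ_J²) = sin(π/129) = 0.0243510.
So ω* = 2/1.0243510 = 1.9524558 (Young).
At ω = 1.9524558 every |λ(B_ω)| = ω−1, so ρ_SOR = 0.9524558.
(0.9524558)^m ≤ 10^{−4}  ⇒  m·ln(0.9524558) ≤ −4·ln10  ⇒  m ≥ 189.079  ⇒  m = 190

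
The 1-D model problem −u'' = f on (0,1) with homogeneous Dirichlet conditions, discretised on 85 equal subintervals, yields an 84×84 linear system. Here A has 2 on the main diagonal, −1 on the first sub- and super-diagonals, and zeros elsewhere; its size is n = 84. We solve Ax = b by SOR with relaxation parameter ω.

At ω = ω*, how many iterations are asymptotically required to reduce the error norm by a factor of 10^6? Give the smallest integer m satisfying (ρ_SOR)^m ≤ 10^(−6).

½·tridiag(1,0,1) at n=84: λ_k = cos(kπ/85); max |λ| at k=1 ⇒ ρ_J = cos(π/85) ≈ 0.9993171.
√(1−ρ_J²) = |sin(π/85)| = 0.0369515
ω* = 2/(1 + 0.0369515) = 2/1.0369515 = 1.9287305.
ρ(B_{ω*}) = ω*−1 = 0.9287305
m ≥ 6·ln10 / (−ln 0.9287305) = 186.856; smallest integer m = 187.

m = 187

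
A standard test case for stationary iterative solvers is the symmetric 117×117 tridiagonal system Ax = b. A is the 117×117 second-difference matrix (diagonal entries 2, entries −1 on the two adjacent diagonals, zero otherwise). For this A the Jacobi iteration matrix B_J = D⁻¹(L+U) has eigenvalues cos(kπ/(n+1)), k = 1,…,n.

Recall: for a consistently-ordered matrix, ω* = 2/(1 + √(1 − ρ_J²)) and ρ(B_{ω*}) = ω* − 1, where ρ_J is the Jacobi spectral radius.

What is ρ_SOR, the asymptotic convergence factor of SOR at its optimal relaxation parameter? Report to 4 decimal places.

spectrum of D⁻¹(L+U) = {cos(kπ/118) : 1≤k≤117}; ρ_J = cos(π/118) = 0.9996.
√(1 − cos²(π/118)) = sin(π/118) ≈ 0.02662.
Then 2/(1+√(1−ρ_J²)) = 2/(1+0.02662); ω* = 2/1.02662 = 1.9481.
ρ(B_{ω*}) = ω*−1 = 0.9481

ρ_SOR = 0.9481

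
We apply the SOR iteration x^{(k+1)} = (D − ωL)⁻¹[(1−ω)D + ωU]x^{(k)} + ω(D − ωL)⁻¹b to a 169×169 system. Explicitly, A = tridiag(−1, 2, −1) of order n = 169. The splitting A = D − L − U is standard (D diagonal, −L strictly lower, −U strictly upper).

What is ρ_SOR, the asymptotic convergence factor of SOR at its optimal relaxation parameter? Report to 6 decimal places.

ρ_SOR = 0.963713

[ρ_J] n=169: ρ(B_J) = cos(π/(n+1)) = cos(π/170) = 0.999829.
√(1−ρ_J²) = |sin(π/170)| = 0.0184789
Then 2/(1+√(1−ρ_J²)) = 2/(1+0.0184789); ω* = 2/1.0184789 = 1.963713.
ρ_SOR = ω* − 1 = 1.963713 − 1 = 0.963713.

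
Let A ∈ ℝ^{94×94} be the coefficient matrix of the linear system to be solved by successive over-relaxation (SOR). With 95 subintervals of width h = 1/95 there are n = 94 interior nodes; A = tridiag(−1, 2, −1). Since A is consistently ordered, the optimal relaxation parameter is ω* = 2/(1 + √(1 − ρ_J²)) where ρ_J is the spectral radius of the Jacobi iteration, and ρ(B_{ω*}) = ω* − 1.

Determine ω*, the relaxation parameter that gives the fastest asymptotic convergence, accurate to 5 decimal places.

spectrum of D⁻¹(L+U) = {cos(kπ/95) : 1≤k≤94}; ρ_J = cos(π/95) = 0.99945.
root = sin(π/95) = 0.033063  (since 1−cos² = sin²).
ω* = 2 / (1 + 0.033063) = 2 / 1.033063 ≈ 1.93599.
ρ(B_{ω*}) = ω*−1 = 0.93599

ω* = 1.93599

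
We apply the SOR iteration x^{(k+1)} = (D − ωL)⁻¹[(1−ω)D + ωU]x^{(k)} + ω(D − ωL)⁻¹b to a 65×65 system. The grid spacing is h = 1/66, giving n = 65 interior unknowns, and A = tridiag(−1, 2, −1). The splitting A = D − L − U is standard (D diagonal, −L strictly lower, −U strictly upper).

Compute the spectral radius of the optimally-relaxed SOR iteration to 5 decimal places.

½·tridiag(1,0,1) at n=65: λ_k = cos(kπ/66); max |λ| at k=1 ⇒ ρ_J = cos(π/66) ≈ 0.99887.
√(1−ρ_J²) = |sin(π/66)| = 0.047582
So ω* = 2/1.047582 = 1.90916 (Young).
ρ_SOR = ω* − 1 ≈ 0.90916.

ρ_SOR = 0.90916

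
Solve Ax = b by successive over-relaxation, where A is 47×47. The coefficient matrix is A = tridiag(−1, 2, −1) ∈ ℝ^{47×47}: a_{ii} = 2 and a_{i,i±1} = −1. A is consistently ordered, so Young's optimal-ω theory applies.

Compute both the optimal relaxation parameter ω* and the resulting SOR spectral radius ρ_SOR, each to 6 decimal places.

ω* = 1.877224, ρ_SOR = 0.877224

spectrum of D⁻¹(L+U) = {cos(kπ/48) : 1≤k≤47}; ρ_J = cos(π/48) = 0.997859.
√(1 − cos²(π/48)) = sin(π/48) ≈ 0.0654031.
[ω*] 2 ÷ (1 + 0.0654031) = 2 ÷ 1.0654031 = 1.877224.
ρ_SOR = ω* − 1 ≈ 0.877224.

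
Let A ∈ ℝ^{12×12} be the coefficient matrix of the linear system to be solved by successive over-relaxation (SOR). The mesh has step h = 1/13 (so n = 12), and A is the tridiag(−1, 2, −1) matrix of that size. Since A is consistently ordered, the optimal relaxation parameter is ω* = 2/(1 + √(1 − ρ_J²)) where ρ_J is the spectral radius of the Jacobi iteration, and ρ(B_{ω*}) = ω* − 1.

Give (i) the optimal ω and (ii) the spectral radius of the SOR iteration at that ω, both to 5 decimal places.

ω* = 1.61379, ρ_SOR = 0.61379

n=12: λ(B_J) = 1 − λ(A)/2 = cos(kπ/13); k=1 gives ρ_J = 0.97094.
√(1−ρ_J²) simplifies to sin(π/13) = 0.239316.
Then 2/(1+√(1−ρ_J²)) = 2/(1+0.239316); ω* = 2/1.239316 = 1.61379.
[ρ_SOR] ω* − 1 = 0.61379.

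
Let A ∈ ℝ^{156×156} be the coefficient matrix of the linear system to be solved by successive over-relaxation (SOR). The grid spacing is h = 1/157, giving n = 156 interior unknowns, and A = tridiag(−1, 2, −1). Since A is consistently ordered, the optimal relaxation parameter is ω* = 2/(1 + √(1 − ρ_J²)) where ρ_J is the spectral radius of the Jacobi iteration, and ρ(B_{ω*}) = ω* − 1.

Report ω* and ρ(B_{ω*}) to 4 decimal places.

ρ_J = max_k |cos(kπ/157)| = cos(π/157) = 0.9998
√(1−ρ_J²) = |sin(π/157)| = 0.02001
[ω*] 2 ÷ (1 + 0.02001) = 2 ÷ 1.02001 = 1.9608.
ρ_SOR = ω* − 1 = 1.9608 − 1 = 0.9608.

ω* = 1.9608, ρ_SOR = 0.9608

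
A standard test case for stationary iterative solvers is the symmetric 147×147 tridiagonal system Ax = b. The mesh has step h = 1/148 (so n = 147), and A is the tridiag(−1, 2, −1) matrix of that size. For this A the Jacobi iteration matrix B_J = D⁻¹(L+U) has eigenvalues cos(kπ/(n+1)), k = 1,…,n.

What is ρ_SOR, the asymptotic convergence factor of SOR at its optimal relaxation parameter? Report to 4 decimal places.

ρ_SOR = 0.9584

½·tridiag(1,0,1) at n=147: λ_k = cos(kπ/148); max |λ| at k=1 ⇒ ρ_J = cos(π/148) ≈ 0.9998.
√(1−ρ_J²) = |sin(π/148)| = 0.02123
So ω* = 2/1.02123 = 1.9584 (Young).
Hence ρ(B_{ω*}) = 1.9584 − 1 = 0.9584.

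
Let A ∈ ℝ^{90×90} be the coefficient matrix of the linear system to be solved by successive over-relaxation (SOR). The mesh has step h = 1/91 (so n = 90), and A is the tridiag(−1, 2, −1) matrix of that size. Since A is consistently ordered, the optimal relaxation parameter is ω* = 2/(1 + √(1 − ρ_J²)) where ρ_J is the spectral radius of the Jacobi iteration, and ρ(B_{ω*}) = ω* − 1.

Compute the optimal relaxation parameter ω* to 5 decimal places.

ω* = 1.93327

B_J for the 90×90 system has eigenvalues cos(kπ/91); ρ_J = cos(π/91) = 0.99940.
√(1−ρ_J²) = |sin(π/91)| = 0.034516
Young: ω* = 2/(1+√(1−ρ_J²)) = 2/(1+0.034516) = 2/1.034516 = 1.93327.
ρ(B_{ω*}) = ω*−1 = 0.93327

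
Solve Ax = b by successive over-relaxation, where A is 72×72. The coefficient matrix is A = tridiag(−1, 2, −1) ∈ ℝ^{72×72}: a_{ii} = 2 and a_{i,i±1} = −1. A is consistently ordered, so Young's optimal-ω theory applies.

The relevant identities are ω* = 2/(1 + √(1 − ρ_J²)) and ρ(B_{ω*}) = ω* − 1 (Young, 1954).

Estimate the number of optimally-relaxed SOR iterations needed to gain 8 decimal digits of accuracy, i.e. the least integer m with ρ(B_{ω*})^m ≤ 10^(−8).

spectrum of D⁻¹(L+U) = {cos(kπ/73) : 1≤k≤72}; ρ_J = cos(π/73) = 0.9990741.
1 − cos²(π/73) = sin²(π/73) ⇒ √(1−ρ_J²) = sin(π/73) = 0.0430222.
So ω* = 2/1.0430222 = 1.9175047 (Young).
At ω = 1.9175047 every |λ(B_ω)| = ω−1, so ρ_SOR = 0.9175047.
Need (0.9175047)^m ≤ 10^(−8): m ≥ 8·ln10/|ln 0.9175047| = 18.4207/0.0860976 = 213.951 ⇒ m = 214.

m = 214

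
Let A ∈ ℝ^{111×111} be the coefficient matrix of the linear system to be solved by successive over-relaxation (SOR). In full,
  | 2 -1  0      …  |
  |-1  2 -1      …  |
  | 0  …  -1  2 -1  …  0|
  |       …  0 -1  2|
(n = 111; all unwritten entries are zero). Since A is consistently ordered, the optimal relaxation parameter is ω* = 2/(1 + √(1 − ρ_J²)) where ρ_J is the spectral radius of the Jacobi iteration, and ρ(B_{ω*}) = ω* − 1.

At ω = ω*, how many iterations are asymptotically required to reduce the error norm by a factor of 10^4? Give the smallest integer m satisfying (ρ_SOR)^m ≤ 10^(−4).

n=111: λ(B_J) = 1 − λ(A)/2 = cos(kπ/112); k=1 gives ρ_J = 0.9996066.
√(1 − cos²(π/112)) = sin(π/112) ≈ 0.0280463.
ω* = 2 / (1 + 0.0280463) = 2 / 1.0280463 ≈ 1.9454377.
ρ_SOR = ω* − 1 = 1.9454377 − 1 = 0.9454377.
(0.9454377)^m ≤ 10^{−4}  ⇒  m·ln(0.9454377) ≤ −4·ln10  ⇒  m ≥ 164.156  ⇒  m = 165

m = 165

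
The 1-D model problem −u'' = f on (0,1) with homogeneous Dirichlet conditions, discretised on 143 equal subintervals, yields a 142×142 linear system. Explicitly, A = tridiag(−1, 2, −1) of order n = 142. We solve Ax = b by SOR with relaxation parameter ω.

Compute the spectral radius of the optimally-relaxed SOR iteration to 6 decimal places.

½·tridiag(1,0,1) at n=142: λ_k = cos(kπ/143); max |λ| at k=1 ⇒ ρ_J = cos(π/143) ≈ 0.999759.
√(1 − cos²(π/143)) = sin(π/143) ≈ 0.0219674.
[ω*] 2 ÷ (1 + 0.0219674) = 2 ÷ 1.0219674 = 1.957010.
ρ(B_{ω*}) = ω*−1 = 0.957010

ρ_SOR = 0.957010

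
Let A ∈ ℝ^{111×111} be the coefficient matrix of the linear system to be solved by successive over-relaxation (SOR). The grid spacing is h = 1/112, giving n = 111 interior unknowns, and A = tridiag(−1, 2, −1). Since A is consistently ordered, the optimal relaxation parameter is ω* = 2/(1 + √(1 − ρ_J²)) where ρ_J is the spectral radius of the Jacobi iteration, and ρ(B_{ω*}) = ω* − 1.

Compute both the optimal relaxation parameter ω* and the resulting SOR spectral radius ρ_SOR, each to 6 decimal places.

ω* = 1.945438, ρ_SOR = 0.945438

[ρ_J] n=111: ρ(B_J) = cos(π/(n+1)) = cos(π/112) = 0.999607.
√(1−ρ_J²) = |sin(π/112)| = 0.0280463
Then 2/(1+√(1−ρ_J²)) = 2/(1+0.0280463); ω* = 2/1.0280463 = 1.945438.
Hence ρ(B_{ω*}) = 1.945438 − 1 = 0.945438.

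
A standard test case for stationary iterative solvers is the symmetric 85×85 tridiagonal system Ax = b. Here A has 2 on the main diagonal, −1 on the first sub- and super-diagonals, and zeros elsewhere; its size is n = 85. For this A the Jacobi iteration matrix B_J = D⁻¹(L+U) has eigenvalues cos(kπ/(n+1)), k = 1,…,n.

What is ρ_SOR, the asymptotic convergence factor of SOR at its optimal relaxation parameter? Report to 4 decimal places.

½·tridiag(1,0,1) at n=85: λ_k = cos(kπ/86); max |λ| at k=1 ⇒ ρ_J = cos(π/86) ≈ 0.9993.
1 − cos²(π/86) = sin²(π/86) ⇒ √(1−ρ_J²) = sin(π/86) = 0.03652.
ω* = 2 / (1 + 0.03652) = 2 / 1.03652 ≈ 1.9295.
[ρ_SOR] ω* − 1 = 0.9295.

ρ_SOR = 0.9295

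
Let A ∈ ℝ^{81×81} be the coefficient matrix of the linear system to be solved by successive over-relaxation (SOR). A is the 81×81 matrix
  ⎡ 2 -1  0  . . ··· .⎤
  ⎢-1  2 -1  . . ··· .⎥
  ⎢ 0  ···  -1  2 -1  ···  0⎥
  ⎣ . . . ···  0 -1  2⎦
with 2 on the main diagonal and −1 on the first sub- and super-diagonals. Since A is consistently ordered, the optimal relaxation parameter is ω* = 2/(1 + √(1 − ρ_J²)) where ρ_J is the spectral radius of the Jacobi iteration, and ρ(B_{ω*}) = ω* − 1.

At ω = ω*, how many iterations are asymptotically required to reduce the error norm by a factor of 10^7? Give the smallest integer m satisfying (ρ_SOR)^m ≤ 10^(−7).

m = 211

spectrum of D⁻¹(L+U) = {cos(kπ/82) : 1≤k≤81}; ρ_J = cos(π/82) = 0.9992662.
root = sin(π/82) = 0.0383027  (since 1−cos² = sin²).
So ω* = 2/1.0383027 = 1.9262206 (Young).
At ω = 1.9262206 every |λ(B_ω)| = ω−1, so ρ_SOR = 0.9262206.
ρ_SOR^m ≤ 10^(−7) ⇔ m ≥ 7·ln10/(−ln 0.9262206) = 16.1181/0.0766428 = 210.302; m = ⌈210.302⌉ = 211.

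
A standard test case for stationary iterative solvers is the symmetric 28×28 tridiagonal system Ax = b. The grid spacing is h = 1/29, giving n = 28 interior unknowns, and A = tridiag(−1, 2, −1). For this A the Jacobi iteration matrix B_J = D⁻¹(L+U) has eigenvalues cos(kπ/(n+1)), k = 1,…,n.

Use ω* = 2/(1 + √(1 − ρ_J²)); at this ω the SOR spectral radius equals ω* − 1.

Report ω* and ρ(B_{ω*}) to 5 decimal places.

ω* = 1.80486, ρ_SOR = 0.80486

spectrum of D⁻¹(L+U) = {cos(kπ/29) : 1≤k≤28}; ρ_J = cos(π/29) = 0.99414.
√(1 − cos²(π/29)) = sin(π/29) ≈ 0.108119.
ω* = 2/(1 + 0.108119) = 2/1.108119 = 1.80486.
Hence ρ(B_{ω*}) = 1.80486 − 1 = 0.80486.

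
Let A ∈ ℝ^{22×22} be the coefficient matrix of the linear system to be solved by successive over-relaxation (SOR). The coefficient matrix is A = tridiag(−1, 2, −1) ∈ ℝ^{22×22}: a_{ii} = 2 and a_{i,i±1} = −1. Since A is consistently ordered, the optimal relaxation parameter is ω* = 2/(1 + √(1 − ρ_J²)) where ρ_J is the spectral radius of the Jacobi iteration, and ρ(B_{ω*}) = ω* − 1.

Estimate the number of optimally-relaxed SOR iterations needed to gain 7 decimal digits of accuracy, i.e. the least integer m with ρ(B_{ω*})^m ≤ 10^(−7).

½·tridiag(1,0,1) at n=22: λ_k = cos(kπ/23); max |λ| at k=1 ⇒ ρ_J = cos(π/23) ≈ 0.9906859.
√(1−ρ_J²) = |sin(π/23)| = 0.1361666
ω* = 2/(1+0.1361666) = 1.7603052
Hence ρ(B_{ω*}) = 1.7603052 − 1 = 0.7603052.
Need (0.7603052)^m ≤ 10^(−7): m ≥ 7·ln10/|ln 0.7603052| = 16.1181/0.274035 = 58.818 ⇒ m = 59.

m = 59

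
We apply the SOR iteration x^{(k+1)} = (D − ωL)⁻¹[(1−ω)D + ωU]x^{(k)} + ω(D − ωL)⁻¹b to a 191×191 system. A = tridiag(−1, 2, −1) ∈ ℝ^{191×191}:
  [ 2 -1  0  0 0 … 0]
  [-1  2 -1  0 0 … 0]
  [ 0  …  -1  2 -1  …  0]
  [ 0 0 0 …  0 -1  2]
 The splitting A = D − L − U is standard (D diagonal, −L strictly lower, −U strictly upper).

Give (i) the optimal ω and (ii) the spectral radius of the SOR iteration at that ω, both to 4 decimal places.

spectrum of D⁻¹(L+U) = {cos(kπ/192) : 1≤k≤191}; ρ_J = cos(π/192) = 0.9999.
√(1 − cos²(π/192)) = sin(π/192) ≈ 0.01636.
So ω* = 2/1.01636 = 1.9678 (Young).
ρ(B_{ω*}) = ω*−1 = 0.9678

ω* = 1.9678, ρ_SOR = 0.9678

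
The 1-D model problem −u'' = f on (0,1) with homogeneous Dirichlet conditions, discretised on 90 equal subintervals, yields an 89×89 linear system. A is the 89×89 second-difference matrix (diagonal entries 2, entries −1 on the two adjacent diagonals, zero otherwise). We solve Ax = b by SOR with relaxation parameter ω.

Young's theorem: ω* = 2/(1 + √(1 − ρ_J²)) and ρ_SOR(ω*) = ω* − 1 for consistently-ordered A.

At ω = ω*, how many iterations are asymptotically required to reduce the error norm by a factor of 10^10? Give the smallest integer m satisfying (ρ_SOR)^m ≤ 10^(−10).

m = 330

½·tridiag(1,0,1) at n=89: λ_k = cos(kπ/90); max |λ| at k=1 ⇒ ρ_J = cos(π/90) ≈ 0.9993908.
1 − cos²(π/90) = sin²(π/90) ⇒ √(1−ρ_J²) = sin(π/90) = 0.0348995.
So ω* = 2/1.0348995 = 1.9325548 (Young).
At ω = 1.9325548 every |λ(B_ω)| = ω−1, so ρ_SOR = 0.9325548.
Need (0.9325548)^m ≤ 10^(−10): m ≥ 10·ln10/|ln 0.9325548| = 23.0259/0.0698274 = 329.755 ⇒ m = 330.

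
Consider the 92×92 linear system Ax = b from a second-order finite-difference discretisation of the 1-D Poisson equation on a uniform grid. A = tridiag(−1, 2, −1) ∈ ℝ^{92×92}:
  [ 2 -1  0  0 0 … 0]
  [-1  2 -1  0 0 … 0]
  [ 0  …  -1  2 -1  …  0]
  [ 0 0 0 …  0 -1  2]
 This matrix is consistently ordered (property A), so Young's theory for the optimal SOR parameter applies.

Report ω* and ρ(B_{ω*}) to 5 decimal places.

½·tridiag(1,0,1) at n=92: λ_k = cos(kπ/93); max |λ| at k=1 ⇒ ρ_J = cos(π/93) ≈ 0.99943.
√(1−ρ_J²) simplifies to sin(π/93) = 0.033774.
[ω*] 2 ÷ (1 + 0.033774) = 2 ÷ 1.033774 = 1.93466.
ρ_SOR = ω* − 1 ≈ 0.93466.

ω* = 1.93466, ρ_SOR = 0.93466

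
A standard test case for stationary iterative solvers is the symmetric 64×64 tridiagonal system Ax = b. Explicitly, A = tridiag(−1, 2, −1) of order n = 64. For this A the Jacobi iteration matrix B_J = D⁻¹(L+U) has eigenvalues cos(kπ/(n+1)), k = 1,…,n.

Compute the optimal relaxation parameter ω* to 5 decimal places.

ω* = 1.90783

spectrum of D⁻¹(L+U) = {cos(kπ/65) : 1≤k≤64}; ρ_J = cos(π/65) = 0.99883.
√(1−ρ_J²) = |sin(π/65)| = 0.048313
ω* = 2/(1 + 0.048313) = 2/1.048313 = 1.90783.
Hence ρ(B_{ω*}) = 1.90783 − 1 = 0.90783.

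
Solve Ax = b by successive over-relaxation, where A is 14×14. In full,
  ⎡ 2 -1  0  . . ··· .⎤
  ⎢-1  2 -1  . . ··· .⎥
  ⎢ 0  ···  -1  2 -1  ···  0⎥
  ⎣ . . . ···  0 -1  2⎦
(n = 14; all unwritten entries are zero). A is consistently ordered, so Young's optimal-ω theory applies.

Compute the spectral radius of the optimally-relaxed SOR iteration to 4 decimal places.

[ρ_J] n=14: ρ(B_J) = cos(π/(n+1)) = cos(π/15) = 0.9781.
root = sin(π/15) = 0.20791  (since 1−cos² = sin²).
So ω* = 2/1.20791 = 1.6558 (Young).
ρ_SOR = ω* − 1 = 1.6558 − 1 = 0.6558.

ρ_SOR = 0.6558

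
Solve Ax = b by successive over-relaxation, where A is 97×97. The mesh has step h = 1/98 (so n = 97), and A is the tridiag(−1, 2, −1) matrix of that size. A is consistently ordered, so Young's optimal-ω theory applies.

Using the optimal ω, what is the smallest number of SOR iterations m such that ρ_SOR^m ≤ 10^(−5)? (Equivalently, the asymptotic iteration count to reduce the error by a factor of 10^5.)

spectrum of D⁻¹(L+U) = {cos(kπ/98) : 1≤k≤97}; ρ_J = cos(π/98) = 0.9994862.
1 − cos²(π/98) = sin²(π/98) ⇒ √(1−ρ_J²) = sin(π/98) = 0.0320516.
ω* = 2/(1 + 0.0320516) = 2/1.0320516 = 1.9378876.
ρ(B_{ω*}) = ω*−1 = 0.9378876
(0.9378876)^m ≤ 10^{−5}  ⇒  m·ln(0.9378876) ≤ −5·ln10  ⇒  m ≥ 179.538  ⇒  m = 180

m = 180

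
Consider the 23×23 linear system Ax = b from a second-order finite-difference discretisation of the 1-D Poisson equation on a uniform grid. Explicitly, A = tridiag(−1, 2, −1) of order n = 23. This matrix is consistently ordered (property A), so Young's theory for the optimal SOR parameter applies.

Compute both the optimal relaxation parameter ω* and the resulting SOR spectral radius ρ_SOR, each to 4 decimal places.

ρ_J = max_k |cos(kπ/24)| = cos(π/24) = 0.9914
1 − cos²(π/24) = sin²(π/24) ⇒ √(1−ρ_J²) = sin(π/24) = 0.13053.
[ω*] 2 ÷ (1 + 0.13053) = 2 ÷ 1.13053 = 1.7691.
Hence ρ(B_{ω*}) = 1.7691 − 1 = 0.7691.

ω* = 1.7691, ρ_SOR = 0.7691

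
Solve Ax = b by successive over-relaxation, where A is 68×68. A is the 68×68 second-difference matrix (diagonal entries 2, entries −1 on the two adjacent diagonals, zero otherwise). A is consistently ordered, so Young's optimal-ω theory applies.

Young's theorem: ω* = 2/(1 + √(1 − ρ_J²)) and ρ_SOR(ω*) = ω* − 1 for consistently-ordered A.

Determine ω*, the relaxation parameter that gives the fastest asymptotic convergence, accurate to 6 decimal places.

ω* = 1.912934

ρ_J = max_k |cos(kπ/69)| = cos(π/69) = 0.998964
√(1−ρ_J²) = |sin(π/69)| = 0.0455146
ω* = 2 / (1 + 0.0455146) = 2 / 1.0455146 ≈ 1.912934.
ρ_SOR = ω* − 1 ≈ 0.912934.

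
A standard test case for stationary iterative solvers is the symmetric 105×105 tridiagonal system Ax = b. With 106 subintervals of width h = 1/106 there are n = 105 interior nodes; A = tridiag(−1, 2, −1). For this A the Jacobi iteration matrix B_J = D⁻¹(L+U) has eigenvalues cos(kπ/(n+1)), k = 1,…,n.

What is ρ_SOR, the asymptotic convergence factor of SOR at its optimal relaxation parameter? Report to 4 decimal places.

B_J for the 105×105 system has eigenvalues cos(kπ/106); ρ_J = cos(π/106) = 0.9996.
√(1−ρ_J²) simplifies to sin(π/106) = 0.02963.
ω* = 2/(1+0.02963) = 1.9424
ρ_SOR = ω* − 1 = 1.9424 − 1 = 0.9424.

ρ_SOR = 0.9424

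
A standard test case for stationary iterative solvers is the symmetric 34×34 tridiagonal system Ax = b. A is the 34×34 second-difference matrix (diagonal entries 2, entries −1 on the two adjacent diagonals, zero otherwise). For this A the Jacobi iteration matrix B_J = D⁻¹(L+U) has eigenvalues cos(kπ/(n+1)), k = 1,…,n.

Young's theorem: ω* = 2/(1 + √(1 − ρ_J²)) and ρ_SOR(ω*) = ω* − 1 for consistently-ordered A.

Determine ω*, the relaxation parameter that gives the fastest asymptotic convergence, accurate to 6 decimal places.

ρ_J = max_k |cos(kπ/35)| = cos(π/35) = 0.995974
√(1−ρ_J²) simplifies to sin(π/35) = 0.0896393.
ω* = 2/(1 + 0.0896393) = 2/1.0896393 = 1.835470.
At ω = 1.835470 every |λ(B_ω)| = ω−1, so ρ_SOR = 0.835470.

ω* = 1.835470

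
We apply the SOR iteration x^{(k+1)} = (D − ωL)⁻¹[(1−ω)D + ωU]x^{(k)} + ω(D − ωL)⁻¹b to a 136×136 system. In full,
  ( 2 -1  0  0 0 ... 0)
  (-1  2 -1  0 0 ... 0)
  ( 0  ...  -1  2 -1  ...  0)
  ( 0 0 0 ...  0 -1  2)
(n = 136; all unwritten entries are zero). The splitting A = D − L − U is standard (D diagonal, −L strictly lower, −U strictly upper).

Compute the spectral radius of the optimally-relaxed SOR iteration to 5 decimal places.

ρ_SOR = 0.95517

spectrum of D⁻¹(L+U) = {cos(kπ/137) : 1≤k≤136}; ρ_J = cos(π/137) = 0.99974.
√(1−ρ_J²) = |sin(π/137)| = 0.022929
[ω*] 2 ÷ (1 + 0.022929) = 2 ÷ 1.022929 = 1.95517.
ρ_SOR = ω* − 1 = 1.95517 − 1 = 0.95517.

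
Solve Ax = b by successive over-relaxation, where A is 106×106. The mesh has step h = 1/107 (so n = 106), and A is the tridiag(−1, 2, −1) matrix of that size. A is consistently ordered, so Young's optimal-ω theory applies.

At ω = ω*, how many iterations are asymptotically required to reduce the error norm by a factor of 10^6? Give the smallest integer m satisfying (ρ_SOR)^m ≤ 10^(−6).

ρ_J = max_k |cos(kπ/107)| = cos(π/107) = 0.9995690
root = sin(π/107) = 0.0293565  (since 1−cos² = sin²).
ω* = 2 / (1 + 0.0293565) = 2 / 1.0293565 ≈ 1.9429615.
At ω = 1.9429615 every |λ(B_ω)| = ω−1, so ρ_SOR = 0.9429615.
Need (0.9429615)^m ≤ 10^(−6): m ≥ 6·ln10/|ln 0.9429615| = 13.8155/0.0587298 = 235.238 ⇒ m = 236.

m = 236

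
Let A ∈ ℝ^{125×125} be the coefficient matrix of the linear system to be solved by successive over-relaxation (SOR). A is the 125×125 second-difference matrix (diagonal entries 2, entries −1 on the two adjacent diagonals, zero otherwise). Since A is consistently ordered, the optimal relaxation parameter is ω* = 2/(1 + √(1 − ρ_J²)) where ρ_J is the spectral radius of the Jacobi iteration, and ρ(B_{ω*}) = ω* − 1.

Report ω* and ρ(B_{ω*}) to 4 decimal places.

B_J for the 125×125 system has eigenvalues cos(kπ/126); ρ_J = cos(π/126) = 0.9997.
√(1−ρ_J²) simplifies to sin(π/126) = 0.02493.
So ω* = 2/1.02493 = 1.9514 (Young).
Hence ρ(B_{ω*}) = 1.9514 − 1 = 0.9514.

ω* = 1.9514, ρ_SOR = 0.9514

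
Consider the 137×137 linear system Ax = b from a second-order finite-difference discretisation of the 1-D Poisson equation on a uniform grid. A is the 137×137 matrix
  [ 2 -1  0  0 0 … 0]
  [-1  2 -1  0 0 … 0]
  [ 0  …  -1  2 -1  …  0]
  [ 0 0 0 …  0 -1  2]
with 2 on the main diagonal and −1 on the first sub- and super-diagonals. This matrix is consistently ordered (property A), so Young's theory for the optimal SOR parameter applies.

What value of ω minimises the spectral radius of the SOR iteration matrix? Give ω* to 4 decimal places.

n=137: λ(B_J) = 1 − λ(A)/2 = cos(kπ/138); k=1 gives ρ_J = 0.9997.
1 − cos²(π/138) = sin²(π/138) ⇒ √(1−ρ_J²) = sin(π/138) = 0.02276.
So ω* = 2/1.02276 = 1.9555 (Young).
ρ_SOR = ω* − 1 = 1.9555 − 1 = 0.9555.

ω* = 1.9555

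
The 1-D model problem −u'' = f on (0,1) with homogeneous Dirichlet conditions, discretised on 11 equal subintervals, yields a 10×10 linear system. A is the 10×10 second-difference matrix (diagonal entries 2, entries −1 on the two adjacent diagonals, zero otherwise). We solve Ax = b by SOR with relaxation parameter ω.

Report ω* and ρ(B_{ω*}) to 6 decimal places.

B_J for the 10×10 system has eigenvalues cos(kπ/11); ρ_J = cos(π/11) = 0.959493.
√(1−ρ_J²) simplifies to sin(π/11) = 0.2817326.
[ω*] 2 ÷ (1 + 0.2817326) = 2 ÷ 1.2817326 = 1.560388.
and ρ(B_{ω*}) = 1.560388 − 1 = 0.560388.

ω* = 1.560388, ρ_SOR = 0.560388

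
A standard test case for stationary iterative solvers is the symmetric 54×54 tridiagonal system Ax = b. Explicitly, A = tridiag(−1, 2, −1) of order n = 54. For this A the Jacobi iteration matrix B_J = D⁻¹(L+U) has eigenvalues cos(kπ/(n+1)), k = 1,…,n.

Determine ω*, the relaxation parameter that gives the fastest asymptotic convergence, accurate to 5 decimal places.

[ρ_J] n=54: ρ(B_J) = cos(π/(n+1)) = cos(π/55) = 0.99837.
√(1 − cos²(π/55)) = sin(π/55) ≈ 0.057089.
ω* = 2/(1+0.057089) = 1.89199
ρ_SOR = ω* − 1 ≈ 0.89199.

ω* = 1.89199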